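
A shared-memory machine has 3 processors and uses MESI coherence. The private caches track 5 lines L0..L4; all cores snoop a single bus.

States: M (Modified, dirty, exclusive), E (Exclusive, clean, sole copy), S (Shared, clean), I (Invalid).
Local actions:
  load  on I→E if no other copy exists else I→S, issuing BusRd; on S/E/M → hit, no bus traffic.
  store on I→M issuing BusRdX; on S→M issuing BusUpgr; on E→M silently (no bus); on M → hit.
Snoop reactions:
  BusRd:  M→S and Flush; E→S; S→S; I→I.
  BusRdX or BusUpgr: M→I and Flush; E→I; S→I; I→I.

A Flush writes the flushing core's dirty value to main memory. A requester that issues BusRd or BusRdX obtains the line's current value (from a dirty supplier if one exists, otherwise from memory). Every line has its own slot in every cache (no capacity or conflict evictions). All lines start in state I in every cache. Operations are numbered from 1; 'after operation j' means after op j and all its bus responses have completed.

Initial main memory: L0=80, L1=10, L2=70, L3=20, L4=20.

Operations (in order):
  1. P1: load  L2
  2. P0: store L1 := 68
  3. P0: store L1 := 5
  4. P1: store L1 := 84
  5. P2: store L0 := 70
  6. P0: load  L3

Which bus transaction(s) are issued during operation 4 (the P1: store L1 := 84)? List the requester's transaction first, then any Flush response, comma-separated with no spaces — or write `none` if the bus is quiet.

  op1 P1: load  L2 → I/E/I on L2; bus BusRd; mem=70
  op2 P0: store L1 := 68 → M/I/I on L1; bus BusRdX; mem=10
  op3 P0: store L1 := 5 → M/I/I on L1; bus (none); mem=10
  op4 P1: store L1 := 84 → I/M/I on L1; bus BusRdX Flush; mem=5
  op5 P2: store L0 := 70 → I/I/M on L0; bus BusRdX; mem=80
  op6 P0: load  L3 → E/I/I on L3; bus BusRd; mem=20

bus = BusRdX,Flush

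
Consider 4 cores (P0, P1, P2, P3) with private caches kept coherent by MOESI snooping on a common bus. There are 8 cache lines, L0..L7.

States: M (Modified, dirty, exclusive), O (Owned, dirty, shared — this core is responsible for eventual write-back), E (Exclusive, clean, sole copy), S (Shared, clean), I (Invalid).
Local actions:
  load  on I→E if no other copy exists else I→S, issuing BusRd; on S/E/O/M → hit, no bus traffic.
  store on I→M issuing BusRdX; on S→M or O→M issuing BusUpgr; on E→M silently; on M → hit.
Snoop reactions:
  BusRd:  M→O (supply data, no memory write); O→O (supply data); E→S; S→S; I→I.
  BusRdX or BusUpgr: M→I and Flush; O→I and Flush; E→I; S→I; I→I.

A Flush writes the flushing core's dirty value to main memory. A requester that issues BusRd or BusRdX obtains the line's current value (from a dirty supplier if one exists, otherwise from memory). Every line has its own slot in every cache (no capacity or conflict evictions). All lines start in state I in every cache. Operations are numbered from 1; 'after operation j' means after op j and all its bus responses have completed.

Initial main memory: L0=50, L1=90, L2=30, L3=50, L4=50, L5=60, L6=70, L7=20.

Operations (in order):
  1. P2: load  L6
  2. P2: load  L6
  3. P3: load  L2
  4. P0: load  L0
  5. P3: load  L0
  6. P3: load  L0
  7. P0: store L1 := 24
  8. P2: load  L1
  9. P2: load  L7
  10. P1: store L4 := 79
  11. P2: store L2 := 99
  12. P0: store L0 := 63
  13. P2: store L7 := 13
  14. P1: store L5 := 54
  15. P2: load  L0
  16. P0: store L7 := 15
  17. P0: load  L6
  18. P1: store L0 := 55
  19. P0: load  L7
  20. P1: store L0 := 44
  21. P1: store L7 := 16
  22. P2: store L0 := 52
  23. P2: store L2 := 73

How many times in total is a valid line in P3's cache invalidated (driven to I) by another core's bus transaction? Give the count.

invalidations = 2

step 1: P2: load  L6  ⟶  IIEI  (L6)  txn=BusRd  M[L6]=70
step 2: P2: load  L6  ⟶  IIEI  (L6)  txn=∅  M[L6]=70
step 3: P3: load  L2  ⟶  IIIE  (L2)  txn=BusRd  M[L2]=30
step 4: P0: load  L0  ⟶  EIII  (L0)  txn=BusRd  M[L0]=50
step 5: P3: load  L0  ⟶  SIIS  (L0)  txn=BusRd  M[L0]=50
step 6: P3: load  L0  ⟶  SIIS  (L0)  txn=∅  M[L0]=50
step 7: P0: store L1 := 24  ⟶  MIII  (L1)  txn=BusRdX  M[L1]=90
step 8: P2: load  L1  ⟶  OISI  (L1)  txn=BusRd  M[L1]=90
step 9: P2: load  L7  ⟶  IIEI  (L7)  txn=BusRd  M[L7]=20
step 10: P1: store L4 := 79  ⟶  IMII  (L4)  txn=BusRdX  M[L4]=50
step 11: P2: store L2 := 99  ⟶  IIMI  (L2)  txn=BusRdX  M[L2]=30
step 12: P0: store L0 := 63  ⟶  MIII  (L0)  txn=BusUpgr  M[L0]=50
step 13: P2: store L7 := 13  ⟶  IIMI  (L7)  txn=∅  M[L7]=20
step 14: P1: store L5 := 54  ⟶  IMII  (L5)  txn=BusRdX  M[L5]=60
step 15: P2: load  L0  ⟶  OISI  (L0)  txn=BusRd  M[L0]=50
step 16: P0: store L7 := 15  ⟶  MIII  (L7)  txn=BusRdX+Flush  M[L7]=13
step 17: P0: load  L6  ⟶  SISI  (L6)  txn=BusRd  M[L6]=70
step 18: P1: store L0 := 55  ⟶  IMII  (L0)  txn=BusRdX+Flush  M[L0]=63
step 19: P0: load  L7  ⟶  MIII  (L7)  txn=∅  M[L7]=13
step 20: P1: store L0 := 44  ⟶  IMII  (L0)  txn=∅  M[L0]=63
step 21: P1: store L7 := 16  ⟶  IMII  (L7)  txn=BusRdX+Flush  M[L7]=15
step 22: P2: store L0 := 52  ⟶  IIMI  (L0)  txn=BusRdX+Flush  M[L0]=44
step 23: P2: store L2 := 73  ⟶  IIMI  (L2)  txn=∅  M[L2]=30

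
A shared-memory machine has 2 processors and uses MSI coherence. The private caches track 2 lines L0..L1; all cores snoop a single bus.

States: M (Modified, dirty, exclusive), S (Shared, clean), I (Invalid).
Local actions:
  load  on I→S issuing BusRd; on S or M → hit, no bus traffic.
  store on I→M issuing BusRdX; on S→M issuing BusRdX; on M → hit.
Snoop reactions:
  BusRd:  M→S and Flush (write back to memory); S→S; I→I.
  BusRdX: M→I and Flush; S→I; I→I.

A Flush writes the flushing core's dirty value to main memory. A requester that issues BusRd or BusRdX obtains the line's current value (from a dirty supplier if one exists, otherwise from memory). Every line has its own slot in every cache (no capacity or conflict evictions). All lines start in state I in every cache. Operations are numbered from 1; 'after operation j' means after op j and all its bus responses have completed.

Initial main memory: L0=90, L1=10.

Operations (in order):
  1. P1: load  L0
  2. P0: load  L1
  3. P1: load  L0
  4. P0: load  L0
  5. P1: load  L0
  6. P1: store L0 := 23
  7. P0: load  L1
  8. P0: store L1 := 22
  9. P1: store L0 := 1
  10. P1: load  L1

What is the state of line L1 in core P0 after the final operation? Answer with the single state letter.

1. P1: load  L0  bus=[BusRd]  L0: P0=I P1=S  mem[L0]=90
2. P0: load  L1  bus=[BusRd]  L1: P0=S P1=I  mem[L1]=10
3. P1: load  L0  bus=[-]  L0: P0=I P1=S  mem[L0]=90
4. P0: load  L0  bus=[BusRd]  L0: P0=S P1=S  mem[L0]=90
5. P1: load  L0  bus=[-]  L0: P0=S P1=S  mem[L0]=90
6. P1: store L0 := 23  bus=[BusRdX]  L0: P0=I P1=M  mem[L0]=90
7. P0: load  L1  bus=[-]  L1: P0=S P1=I  mem[L1]=10
8. P0: store L1 := 22  bus=[BusRdX]  L1: P0=M P1=I  mem[L1]=10
9. P1: store L0 := 1  bus=[-]  L0: P0=I P1=M  mem[L0]=90
10. P1: load  L1  bus=[BusRd,Flush]  L1: P0=S P1=S  mem[L1]=22

state = S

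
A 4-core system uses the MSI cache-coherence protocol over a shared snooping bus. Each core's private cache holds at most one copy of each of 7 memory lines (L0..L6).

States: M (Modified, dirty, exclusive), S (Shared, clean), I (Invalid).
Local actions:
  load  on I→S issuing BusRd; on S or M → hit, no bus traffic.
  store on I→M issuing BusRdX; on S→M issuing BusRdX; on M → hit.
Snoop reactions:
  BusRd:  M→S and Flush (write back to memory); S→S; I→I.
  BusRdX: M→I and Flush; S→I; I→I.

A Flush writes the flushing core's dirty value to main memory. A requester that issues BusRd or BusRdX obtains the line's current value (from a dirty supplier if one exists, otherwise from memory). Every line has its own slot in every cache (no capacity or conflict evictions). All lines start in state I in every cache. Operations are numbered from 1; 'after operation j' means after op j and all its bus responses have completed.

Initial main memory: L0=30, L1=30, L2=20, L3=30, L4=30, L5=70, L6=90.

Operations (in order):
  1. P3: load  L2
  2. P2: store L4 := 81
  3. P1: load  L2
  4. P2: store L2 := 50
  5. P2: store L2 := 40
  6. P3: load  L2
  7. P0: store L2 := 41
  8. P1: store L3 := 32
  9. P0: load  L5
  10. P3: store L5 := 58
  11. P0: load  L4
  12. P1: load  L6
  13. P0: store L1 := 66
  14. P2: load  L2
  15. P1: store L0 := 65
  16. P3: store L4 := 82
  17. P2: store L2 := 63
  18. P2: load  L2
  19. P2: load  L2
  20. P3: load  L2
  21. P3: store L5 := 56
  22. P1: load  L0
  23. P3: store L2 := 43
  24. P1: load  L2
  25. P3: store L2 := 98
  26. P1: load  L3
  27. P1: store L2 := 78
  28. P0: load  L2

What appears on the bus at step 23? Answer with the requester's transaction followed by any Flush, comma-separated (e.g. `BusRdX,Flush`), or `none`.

bus = BusRdX

1. P3: load  L2  bus=[BusRd]  L2: P0=I P1=I P2=I P3=S  mem[L2]=20
2. P2: store L4 := 81  bus=[BusRdX]  L4: P0=I P1=I P2=M P3=I  mem[L4]=30
3. P1: load  L2  bus=[BusRd]  L2: P0=I P1=S P2=I P3=S  mem[L2]=20
4. P2: store L2 := 50  bus=[BusRdX]  L2: P0=I P1=I P2=M P3=I  mem[L2]=20
5. P2: store L2 := 40  bus=[-]  L2: P0=I P1=I P2=M P3=I  mem[L2]=20
6. P3: load  L2  bus=[BusRd,Flush]  L2: P0=I P1=I P2=S P3=S  mem[L2]=40
7. P0: store L2 := 41  bus=[BusRdX]  L2: P0=M P1=I P2=I P3=I  mem[L2]=40
8. P1: store L3 := 32  bus=[BusRdX]  L3: P0=I P1=M P2=I P3=I  mem[L3]=30
9. P0: load  L5  bus=[BusRd]  L5: P0=S P1=I P2=I P3=I  mem[L5]=70
10. P3: store L5 := 58  bus=[BusRdX]  L5: P0=I P1=I P2=I P3=M  mem[L5]=70
11. P0: load  L4  bus=[BusRd,Flush]  L4: P0=S P1=I P2=S P3=I  mem[L4]=81
12. P1: load  L6  bus=[BusRd]  L6: P0=I P1=S P2=I P3=I  mem[L6]=90
13. P0: store L1 := 66  bus=[BusRdX]  L1: P0=M P1=I P2=I P3=I  mem[L1]=30
14. P2: load  L2  bus=[BusRd,Flush]  L2: P0=S P1=I P2=S P3=I  mem[L2]=41
15. P1: store L0 := 65  bus=[BusRdX]  L0: P0=I P1=M P2=I P3=I  mem[L0]=30
16. P3: store L4 := 82  bus=[BusRdX]  L4: P0=I P1=I P2=I P3=M  mem[L4]=81
17. P2: store L2 := 63  bus=[BusRdX]  L2: P0=I P1=I P2=M P3=I  mem[L2]=41
18. P2: load  L2  bus=[-]  L2: P0=I P1=I P2=M P3=I  mem[L2]=41
19. P2: load  L2  bus=[-]  L2: P0=I P1=I P2=M P3=I  mem[L2]=41
20. P3: load  L2  bus=[BusRd,Flush]  L2: P0=I P1=I P2=S P3=S  mem[L2]=63
21. P3: store L5 := 56  bus=[-]  L5: P0=I P1=I P2=I P3=M  mem[L5]=70
22. P1: load  L0  bus=[-]  L0: P0=I P1=M P2=I P3=I  mem[L0]=30
23. P3: store L2 := 43  bus=[BusRdX]  L2: P0=I P1=I P2=I P3=M  mem[L2]=63
24. P1: load  L2  bus=[BusRd,Flush]  L2: P0=I P1=S P2=I P3=S  mem[L2]=43
25. P3: store L2 := 98  bus=[BusRdX]  L2: P0=I P1=I P2=I P3=M  mem[L2]=43
26. P1: load  L3  bus=[-]  L3: P0=I P1=M P2=I P3=I  mem[L3]=30
27. P1: store L2 := 78  bus=[BusRdX,Flush]  L2: P0=I P1=M P2=I P3=I  mem[L2]=98
28. P0: load  L2  bus=[BusRd,Flush]  L2: P0=S P1=S P2=I P3=I  mem[L2]=78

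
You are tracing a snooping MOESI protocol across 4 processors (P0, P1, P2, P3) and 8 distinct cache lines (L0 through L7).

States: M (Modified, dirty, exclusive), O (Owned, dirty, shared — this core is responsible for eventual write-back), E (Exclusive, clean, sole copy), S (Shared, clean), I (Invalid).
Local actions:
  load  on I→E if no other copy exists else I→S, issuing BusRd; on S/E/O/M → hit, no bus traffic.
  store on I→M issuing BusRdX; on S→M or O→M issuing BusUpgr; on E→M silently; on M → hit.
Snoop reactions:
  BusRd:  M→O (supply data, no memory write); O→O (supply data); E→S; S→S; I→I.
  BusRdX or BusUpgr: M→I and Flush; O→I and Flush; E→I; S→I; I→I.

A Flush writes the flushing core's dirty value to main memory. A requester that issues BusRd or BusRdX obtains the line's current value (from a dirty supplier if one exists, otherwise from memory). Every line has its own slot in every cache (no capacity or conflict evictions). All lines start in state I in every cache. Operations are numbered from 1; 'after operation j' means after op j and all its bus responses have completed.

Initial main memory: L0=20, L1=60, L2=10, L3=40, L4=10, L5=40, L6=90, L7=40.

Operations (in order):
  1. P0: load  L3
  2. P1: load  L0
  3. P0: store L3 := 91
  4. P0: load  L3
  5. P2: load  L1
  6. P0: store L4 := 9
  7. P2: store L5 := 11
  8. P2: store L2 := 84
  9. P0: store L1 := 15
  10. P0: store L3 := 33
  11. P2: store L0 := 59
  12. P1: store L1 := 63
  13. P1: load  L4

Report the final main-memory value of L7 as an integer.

memory[L7] = 40

step 1: P0: load  L3  ⟶  EIII  (L3)  txn=BusRd  M[L3]=40
step 2: P1: load  L0  ⟶  IEII  (L0)  txn=BusRd  M[L0]=20
step 3: P0: store L3 := 91  ⟶  MIII  (L3)  txn=∅  M[L3]=40
step 4: P0: load  L3  ⟶  MIII  (L3)  txn=∅  M[L3]=40
step 5: P2: load  L1  ⟶  IIEI  (L1)  txn=BusRd  M[L1]=60
step 6: P0: store L4 := 9  ⟶  MIII  (L4)  txn=BusRdX  M[L4]=10
step 7: P2: store L5 := 11  ⟶  IIMI  (L5)  txn=BusRdX  M[L5]=40
step 8: P2: store L2 := 84  ⟶  IIMI  (L2)  txn=BusRdX  M[L2]=10
step 9: P0: store L1 := 15  ⟶  MIII  (L1)  txn=BusRdX  M[L1]=60
step 10: P0: store L3 := 33  ⟶  MIII  (L3)  txn=∅  M[L3]=40
step 11: P2: store L0 := 59  ⟶  IIMI  (L0)  txn=BusRdX  M[L0]=20
step 12: P1: store L1 := 63  ⟶  IMII  (L1)  txn=BusRdX+Flush  M[L1]=15
step 13: P1: load  L4  ⟶  OSII  (L4)  txn=BusRd  M[L4]=10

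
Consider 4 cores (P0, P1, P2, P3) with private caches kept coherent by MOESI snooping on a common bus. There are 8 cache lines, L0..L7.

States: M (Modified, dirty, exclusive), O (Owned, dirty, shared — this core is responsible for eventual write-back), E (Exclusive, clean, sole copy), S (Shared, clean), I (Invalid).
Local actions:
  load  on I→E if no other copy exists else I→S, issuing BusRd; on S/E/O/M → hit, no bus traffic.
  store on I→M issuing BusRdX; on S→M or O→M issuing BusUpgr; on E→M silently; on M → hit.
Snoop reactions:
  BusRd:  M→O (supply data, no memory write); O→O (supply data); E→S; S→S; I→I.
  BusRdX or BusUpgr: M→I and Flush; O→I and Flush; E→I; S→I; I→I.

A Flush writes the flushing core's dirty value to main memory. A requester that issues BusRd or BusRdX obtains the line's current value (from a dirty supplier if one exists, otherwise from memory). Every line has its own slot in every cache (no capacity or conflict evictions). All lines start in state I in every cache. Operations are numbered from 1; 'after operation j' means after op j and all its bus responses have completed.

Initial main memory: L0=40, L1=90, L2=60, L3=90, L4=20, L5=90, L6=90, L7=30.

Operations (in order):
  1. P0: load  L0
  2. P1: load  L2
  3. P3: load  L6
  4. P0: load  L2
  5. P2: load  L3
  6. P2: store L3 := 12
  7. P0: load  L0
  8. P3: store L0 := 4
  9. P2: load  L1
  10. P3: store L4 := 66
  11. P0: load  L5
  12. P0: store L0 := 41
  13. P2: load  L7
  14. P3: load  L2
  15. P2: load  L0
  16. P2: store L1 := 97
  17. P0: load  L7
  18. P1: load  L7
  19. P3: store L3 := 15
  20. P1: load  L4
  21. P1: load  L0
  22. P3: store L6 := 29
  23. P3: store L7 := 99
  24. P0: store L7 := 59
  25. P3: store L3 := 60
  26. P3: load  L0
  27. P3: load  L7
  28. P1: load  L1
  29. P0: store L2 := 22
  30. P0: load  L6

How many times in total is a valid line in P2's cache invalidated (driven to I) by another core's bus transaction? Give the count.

invalidations = 2

[1] P0: load  L0 | P0:E(40), P1:I, P2:I, P3:I | bus: BusRd
[2] P1: load  L2 | P0:I, P1:E(60), P2:I, P3:I | bus: BusRd
[3] P3: load  L6 | P0:I, P1:I, P2:I, P3:E(90) | bus: BusRd
[4] P0: load  L2 | P0:S(60), P1:S(60), P2:I, P3:I | bus: BusRd
[5] P2: load  L3 | P0:I, P1:I, P2:E(90), P3:I | bus: BusRd
[6] P2: store L3 := 12 | P0:I, P1:I, P2:M(12), P3:I | bus: none
[7] P0: load  L0 | P0:E(40), P1:I, P2:I, P3:I | bus: none
[8] P3: store L0 := 4 | P0:I, P1:I, P2:I, P3:M(4) | bus: BusRdX
[9] P2: load  L1 | P0:I, P1:I, P2:E(90), P3:I | bus: BusRd
[10] P3: store L4 := 66 | P0:I, P1:I, P2:I, P3:M(66) | bus: BusRdX
[11] P0: load  L5 | P0:E(90), P1:I, P2:I, P3:I | bus: BusRd
[12] P0: store L0 := 41 | P0:M(41), P1:I, P2:I, P3:I | bus: BusRdX,Flush
[13] P2: load  L7 | P0:I, P1:I, P2:E(30), P3:I | bus: BusRd
[14] P3: load  L2 | P0:S(60), P1:S(60), P2:I, P3:S(60) | bus: BusRd
[15] P2: load  L0 | P0:O(41), P1:I, P2:S(41), P3:I | bus: BusRd
[16] P2: store L1 := 97 | P0:I, P1:I, P2:M(97), P3:I | bus: none
[17] P0: load  L7 | P0:S(30), P1:I, P2:S(30), P3:I | bus: BusRd
[18] P1: load  L7 | P0:S(30), P1:S(30), P2:S(30), P3:I | bus: BusRd
[19] P3: store L3 := 15 | P0:I, P1:I, P2:I, P3:M(15) | bus: BusRdX,Flush
[20] P1: load  L4 | P0:I, P1:S(66), P2:I, P3:O(66) | bus: BusRd
[21] P1: load  L0 | P0:O(41), P1:S(41), P2:S(41), P3:I | bus: BusRd
[22] P3: store L6 := 29 | P0:I, P1:I, P2:I, P3:M(29) | bus: none
[23] P3: store L7 := 99 | P0:I, P1:I, P2:I, P3:M(99) | bus: BusRdX
[24] P0: store L7 := 59 | P0:M(59), P1:I, P2:I, P3:I | bus: BusRdX,Flush
[25] P3: store L3 := 60 | P0:I, P1:I, P2:I, P3:M(60) | bus: none
[26] P3: load  L0 | P0:O(41), P1:S(41), P2:S(41), P3:S(41) | bus: BusRd
[27] P3: load  L7 | P0:O(59), P1:I, P2:I, P3:S(59) | bus: BusRd
[28] P1: load  L1 | P0:I, P1:S(97), P2:O(97), P3:I | bus: BusRd
[29] P0: store L2 := 22 | P0:M(22), P1:I, P2:I, P3:I | bus: BusUpgr
[30] P0: load  L6 | P0:S(29), P1:I, P2:I, P3:O(29) | bus: BusRd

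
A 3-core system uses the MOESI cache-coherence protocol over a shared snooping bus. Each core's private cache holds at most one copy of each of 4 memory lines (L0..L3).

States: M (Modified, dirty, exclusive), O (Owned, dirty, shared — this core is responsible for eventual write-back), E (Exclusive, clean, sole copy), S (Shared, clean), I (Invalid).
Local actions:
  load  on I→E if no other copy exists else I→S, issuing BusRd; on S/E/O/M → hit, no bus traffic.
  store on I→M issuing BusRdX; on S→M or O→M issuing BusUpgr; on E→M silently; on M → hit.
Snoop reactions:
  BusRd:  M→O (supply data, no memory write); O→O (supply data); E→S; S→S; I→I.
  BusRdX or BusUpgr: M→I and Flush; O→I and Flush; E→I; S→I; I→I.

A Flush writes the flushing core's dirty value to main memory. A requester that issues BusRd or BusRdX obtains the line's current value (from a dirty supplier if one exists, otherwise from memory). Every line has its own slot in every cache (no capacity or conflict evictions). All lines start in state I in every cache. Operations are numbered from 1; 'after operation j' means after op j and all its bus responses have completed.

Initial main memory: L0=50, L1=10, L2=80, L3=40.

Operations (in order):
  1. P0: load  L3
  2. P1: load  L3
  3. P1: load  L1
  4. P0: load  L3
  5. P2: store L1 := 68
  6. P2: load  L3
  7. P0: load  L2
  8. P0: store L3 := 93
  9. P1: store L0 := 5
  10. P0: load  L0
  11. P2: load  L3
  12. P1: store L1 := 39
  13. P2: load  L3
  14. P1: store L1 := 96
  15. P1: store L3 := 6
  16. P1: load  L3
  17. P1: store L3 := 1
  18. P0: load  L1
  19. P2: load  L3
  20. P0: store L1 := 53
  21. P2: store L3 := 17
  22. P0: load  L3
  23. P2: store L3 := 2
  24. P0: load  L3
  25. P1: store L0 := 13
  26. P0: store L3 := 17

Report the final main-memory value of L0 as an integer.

memory[L0] = 50

  op1 P0: load  L3 → E/I/I on L3; bus BusRd; mem=40
  op2 P1: load  L3 → S/S/I on L3; bus BusRd; mem=40
  op3 P1: load  L1 → I/E/I on L1; bus BusRd; mem=10
  op4 P0: load  L3 → S/S/I on L3; bus (none); mem=40
  op5 P2: store L1 := 68 → I/I/M on L1; bus BusRdX; mem=10
  op6 P2: load  L3 → S/S/S on L3; bus BusRd; mem=40
  op7 P0: load  L2 → E/I/I on L2; bus BusRd; mem=80
  op8 P0: store L3 := 93 → M/I/I on L3; bus BusUpgr; mem=40
  op9 P1: store L0 := 5 → I/M/I on L0; bus BusRdX; mem=50
  op10 P0: load  L0 → S/O/I on L0; bus BusRd; mem=50
  op11 P2: load  L3 → O/I/S on L3; bus BusRd; mem=40
  op12 P1: store L1 := 39 → I/M/I on L1; bus BusRdX Flush; mem=68
  op13 P2: load  L3 → O/I/S on L3; bus (none); mem=40
  op14 P1: store L1 := 96 → I/M/I on L1; bus (none); mem=68
  op15 P1: store L3 := 6 → I/M/I on L3; bus BusRdX Flush; mem=93
  op16 P1: load  L3 → I/M/I on L3; bus (none); mem=93
  op17 P1: store L3 := 1 → I/M/I on L3; bus (none); mem=93
  op18 P0: load  L1 → S/O/I on L1; bus BusRd; mem=68
  op19 P2: load  L3 → I/O/S on L3; bus BusRd; mem=93
  op20 P0: store L1 := 53 → M/I/I on L1; bus BusUpgr Flush; mem=96
  op21 P2: store L3 := 17 → I/I/M on L3; bus BusUpgr Flush; mem=1
  op22 P0: load  L3 → S/I/O on L3; bus BusRd; mem=1
  op23 P2: store L3 := 2 → I/I/M on L3; bus BusUpgr; mem=1
  op24 P0: load  L3 → S/I/O on L3; bus BusRd; mem=1
  op25 P1: store L0 := 13 → I/M/I on L0; bus BusUpgr; mem=50
  op26 P0: store L3 := 17 → M/I/I on L3; bus BusUpgr Flush; mem=2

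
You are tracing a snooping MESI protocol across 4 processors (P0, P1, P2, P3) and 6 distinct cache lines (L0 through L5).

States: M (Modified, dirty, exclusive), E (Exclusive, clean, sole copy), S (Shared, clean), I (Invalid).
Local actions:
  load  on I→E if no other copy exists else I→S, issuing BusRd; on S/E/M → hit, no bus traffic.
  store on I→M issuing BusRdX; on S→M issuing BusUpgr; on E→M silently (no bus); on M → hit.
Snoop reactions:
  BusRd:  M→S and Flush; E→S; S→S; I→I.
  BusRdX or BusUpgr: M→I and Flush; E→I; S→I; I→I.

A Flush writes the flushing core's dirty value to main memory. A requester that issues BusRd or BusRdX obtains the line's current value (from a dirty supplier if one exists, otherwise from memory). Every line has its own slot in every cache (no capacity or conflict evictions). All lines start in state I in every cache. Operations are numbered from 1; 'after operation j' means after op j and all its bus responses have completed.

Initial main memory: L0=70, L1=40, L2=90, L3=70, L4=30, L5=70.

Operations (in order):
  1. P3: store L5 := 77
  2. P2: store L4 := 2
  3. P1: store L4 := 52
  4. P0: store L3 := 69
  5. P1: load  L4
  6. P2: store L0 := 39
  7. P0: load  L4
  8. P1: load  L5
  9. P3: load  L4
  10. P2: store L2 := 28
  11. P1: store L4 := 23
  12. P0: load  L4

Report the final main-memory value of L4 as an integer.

memory[L4] = 23

  op1 P3: store L5 := 77 → I/I/I/M on L5; bus BusRdX; mem=70
  op2 P2: store L4 := 2 → I/I/M/I on L4; bus BusRdX; mem=30
  op3 P1: store L4 := 52 → I/M/I/I on L4; bus BusRdX Flush; mem=2
  op4 P0: store L3 := 69 → M/I/I/I on L3; bus BusRdX; mem=70
  op5 P1: load  L4 → I/M/I/I on L4; bus (none); mem=2
  op6 P2: store L0 := 39 → I/I/M/I on L0; bus BusRdX; mem=70
  op7 P0: load  L4 → S/S/I/I on L4; bus BusRd Flush; mem=52
  op8 P1: load  L5 → I/S/I/S on L5; bus BusRd Flush; mem=77
  op9 P3: load  L4 → S/S/I/S on L4; bus BusRd; mem=52
  op10 P2: store L2 := 28 → I/I/M/I on L2; bus BusRdX; mem=90
  op11 P1: store L4 := 23 → I/M/I/I on L4; bus BusUpgr; mem=52
  op12 P0: load  L4 → S/S/I/I on L4; bus BusRd Flush; mem=23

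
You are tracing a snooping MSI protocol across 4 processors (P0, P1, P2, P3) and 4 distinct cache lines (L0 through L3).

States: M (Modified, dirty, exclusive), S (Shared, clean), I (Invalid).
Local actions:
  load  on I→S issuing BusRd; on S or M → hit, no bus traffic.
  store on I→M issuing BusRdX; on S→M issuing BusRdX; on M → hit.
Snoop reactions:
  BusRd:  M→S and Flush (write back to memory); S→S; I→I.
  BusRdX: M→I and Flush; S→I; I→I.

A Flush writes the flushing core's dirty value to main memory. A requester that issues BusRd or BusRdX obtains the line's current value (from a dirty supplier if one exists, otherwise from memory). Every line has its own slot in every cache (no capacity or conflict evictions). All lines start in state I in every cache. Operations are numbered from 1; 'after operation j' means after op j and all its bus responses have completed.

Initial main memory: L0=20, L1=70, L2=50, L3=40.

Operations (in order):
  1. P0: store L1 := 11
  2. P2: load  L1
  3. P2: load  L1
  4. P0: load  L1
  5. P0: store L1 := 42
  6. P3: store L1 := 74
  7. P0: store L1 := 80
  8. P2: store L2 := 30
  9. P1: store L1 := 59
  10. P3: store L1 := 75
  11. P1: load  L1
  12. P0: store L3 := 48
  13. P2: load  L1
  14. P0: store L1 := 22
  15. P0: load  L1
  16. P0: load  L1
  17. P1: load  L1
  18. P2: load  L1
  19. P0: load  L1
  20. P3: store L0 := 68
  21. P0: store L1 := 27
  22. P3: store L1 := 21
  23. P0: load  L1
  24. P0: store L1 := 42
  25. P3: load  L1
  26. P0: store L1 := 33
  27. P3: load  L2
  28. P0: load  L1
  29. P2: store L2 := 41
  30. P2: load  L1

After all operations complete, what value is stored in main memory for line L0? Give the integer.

memory[L0] = 20

[1] P0: store L1 := 11 | P0:M(11), P1:I, P2:I, P3:I | bus: BusRdX
[2] P2: load  L1 | P0:S(11), P1:I, P2:S(11), P3:I | bus: BusRd,Flush
[3] P2: load  L1 | P0:S(11), P1:I, P2:S(11), P3:I | bus: none
[4] P0: load  L1 | P0:S(11), P1:I, P2:S(11), P3:I | bus: none
[5] P0: store L1 := 42 | P0:M(42), P1:I, P2:I, P3:I | bus: BusRdX
[6] P3: store L1 := 74 | P0:I, P1:I, P2:I, P3:M(74) | bus: BusRdX,Flush
[7] P0: store L1 := 80 | P0:M(80), P1:I, P2:I, P3:I | bus: BusRdX,Flush
[8] P2: store L2 := 30 | P0:I, P1:I, P2:M(30), P3:I | bus: BusRdX
[9] P1: store L1 := 59 | P0:I, P1:M(59), P2:I, P3:I | bus: BusRdX,Flush
[10] P3: store L1 := 75 | P0:I, P1:I, P2:I, P3:M(75) | bus: BusRdX,Flush
[11] P1: load  L1 | P0:I, P1:S(75), P2:I, P3:S(75) | bus: BusRd,Flush
[12] P0: store L3 := 48 | P0:M(48), P1:I, P2:I, P3:I | bus: BusRdX
[13] P2: load  L1 | P0:I, P1:S(75), P2:S(75), P3:S(75) | bus: BusRd
[14] P0: store L1 := 22 | P0:M(22), P1:I, P2:I, P3:I | bus: BusRdX
[15] P0: load  L1 | P0:M(22), P1:I, P2:I, P3:I | bus: none
[16] P0: load  L1 | P0:M(22), P1:I, P2:I, P3:I | bus: none
[17] P1: load  L1 | P0:S(22), P1:S(22), P2:I, P3:I | bus: BusRd,Flush
[18] P2: load  L1 | P0:S(22), P1:S(22), P2:S(22), P3:I | bus: BusRd
[19] P0: load  L1 | P0:S(22), P1:S(22), P2:S(22), P3:I | bus: none
[20] P3: store L0 := 68 | P0:I, P1:I, P2:I, P3:M(68) | bus: BusRdX
[21] P0: store L1 := 27 | P0:M(27), P1:I, P2:I, P3:I | bus: BusRdX
[22] P3: store L1 := 21 | P0:I, P1:I, P2:I, P3:M(21) | bus: BusRdX,Flush
[23] P0: load  L1 | P0:S(21), P1:I, P2:I, P3:S(21) | bus: BusRd,Flush
[24] P0: store L1 := 42 | P0:M(42), P1:I, P2:I, P3:I | bus: BusRdX
[25] P3: load  L1 | P0:S(42), P1:I, P2:I, P3:S(42) | bus: BusRd,Flush
[26] P0: store L1 := 33 | P0:M(33), P1:I, P2:I, P3:I | bus: BusRdX
[27] P3: load  L2 | P0:I, P1:I, P2:S(30), P3:S(30) | bus: BusRd,Flush
[28] P0: load  L1 | P0:M(33), P1:I, P2:I, P3:I | bus: none
[29] P2: store L2 := 41 | P0:I, P1:I, P2:M(41), P3:I | bus: BusRdX
[30] P2: load  L1 | P0:S(33), P1:I, P2:S(33), P3:I | bus: BusRd,Flush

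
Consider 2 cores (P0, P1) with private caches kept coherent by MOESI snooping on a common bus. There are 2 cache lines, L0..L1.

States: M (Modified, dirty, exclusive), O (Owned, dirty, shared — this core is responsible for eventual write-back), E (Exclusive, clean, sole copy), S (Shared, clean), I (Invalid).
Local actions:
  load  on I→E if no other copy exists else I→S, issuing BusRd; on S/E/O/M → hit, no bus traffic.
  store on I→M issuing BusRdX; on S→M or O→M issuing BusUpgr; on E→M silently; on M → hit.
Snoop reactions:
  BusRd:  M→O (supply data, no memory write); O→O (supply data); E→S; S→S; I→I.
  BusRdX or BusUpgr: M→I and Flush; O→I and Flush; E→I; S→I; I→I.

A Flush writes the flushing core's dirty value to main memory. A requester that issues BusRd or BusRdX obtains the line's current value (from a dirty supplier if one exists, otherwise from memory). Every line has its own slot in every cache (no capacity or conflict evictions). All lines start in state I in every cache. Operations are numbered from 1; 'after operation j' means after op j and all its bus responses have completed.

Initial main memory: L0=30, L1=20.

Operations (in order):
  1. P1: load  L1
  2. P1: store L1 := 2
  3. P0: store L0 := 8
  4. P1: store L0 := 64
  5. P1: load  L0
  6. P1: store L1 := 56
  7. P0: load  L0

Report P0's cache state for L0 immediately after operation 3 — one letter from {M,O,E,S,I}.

  op1 P1: load  L1 → I/E on L1; bus BusRd; mem=20
  op2 P1: store L1 := 2 → I/M on L1; bus (none); mem=20
  op3 P0: store L0 := 8 → M/I on L0; bus BusRdX; mem=30
  op4 P1: store L0 := 64 → I/M on L0; bus BusRdX Flush; mem=8
  op5 P1: load  L0 → I/M on L0; bus (none); mem=8
  op6 P1: store L1 := 56 → I/M on L1; bus (none); mem=20
  op7 P0: load  L0 → S/O on L0; bus BusRd; mem=8

state = M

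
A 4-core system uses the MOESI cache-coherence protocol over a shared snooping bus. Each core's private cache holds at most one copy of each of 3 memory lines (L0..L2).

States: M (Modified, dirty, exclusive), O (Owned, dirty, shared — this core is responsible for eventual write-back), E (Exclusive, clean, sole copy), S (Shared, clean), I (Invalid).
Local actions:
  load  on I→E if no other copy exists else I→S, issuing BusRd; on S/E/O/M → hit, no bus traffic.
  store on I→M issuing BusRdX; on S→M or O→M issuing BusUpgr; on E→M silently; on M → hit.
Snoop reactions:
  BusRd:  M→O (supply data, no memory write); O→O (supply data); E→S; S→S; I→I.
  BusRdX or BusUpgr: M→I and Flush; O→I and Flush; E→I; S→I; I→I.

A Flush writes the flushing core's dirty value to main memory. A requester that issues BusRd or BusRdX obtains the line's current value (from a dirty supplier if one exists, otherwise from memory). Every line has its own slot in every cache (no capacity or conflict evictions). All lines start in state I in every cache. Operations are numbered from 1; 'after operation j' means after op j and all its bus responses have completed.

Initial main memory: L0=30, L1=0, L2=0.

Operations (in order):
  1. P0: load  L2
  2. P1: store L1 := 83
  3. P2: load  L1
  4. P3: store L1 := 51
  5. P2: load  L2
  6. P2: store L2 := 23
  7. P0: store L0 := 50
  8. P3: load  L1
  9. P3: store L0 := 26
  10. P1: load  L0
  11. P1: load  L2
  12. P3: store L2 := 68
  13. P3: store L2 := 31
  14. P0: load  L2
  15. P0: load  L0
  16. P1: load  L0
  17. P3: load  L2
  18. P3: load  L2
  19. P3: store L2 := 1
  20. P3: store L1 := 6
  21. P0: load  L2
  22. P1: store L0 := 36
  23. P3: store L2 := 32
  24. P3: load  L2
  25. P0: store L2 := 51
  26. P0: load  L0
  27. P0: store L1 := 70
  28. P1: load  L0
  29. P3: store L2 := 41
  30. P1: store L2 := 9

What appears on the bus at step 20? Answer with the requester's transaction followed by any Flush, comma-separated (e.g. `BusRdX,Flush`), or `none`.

bus = none

[1] P0: load  L2 | P0:E(0), P1:I, P2:I, P3:I | bus: BusRd
[2] P1: store L1 := 83 | P0:I, P1:M(83), P2:I, P3:I | bus: BusRdX
[3] P2: load  L1 | P0:I, P1:O(83), P2:S(83), P3:I | bus: BusRd
[4] P3: store L1 := 51 | P0:I, P1:I, P2:I, P3:M(51) | bus: BusRdX,Flush
[5] P2: load  L2 | P0:S(0), P1:I, P2:S(0), P3:I | bus: BusRd
[6] P2: store L2 := 23 | P0:I, P1:I, P2:M(23), P3:I | bus: BusUpgr
[7] P0: store L0 := 50 | P0:M(50), P1:I, P2:I, P3:I | bus: BusRdX
[8] P3: load  L1 | P0:I, P1:I, P2:I, P3:M(51) | bus: none
[9] P3: store L0 := 26 | P0:I, P1:I, P2:I, P3:M(26) | bus: BusRdX,Flush
[10] P1: load  L0 | P0:I, P1:S(26), P2:I, P3:O(26) | bus: BusRd
[11] P1: load  L2 | P0:I, P1:S(23), P2:O(23), P3:I | bus: BusRd
[12] P3: store L2 := 68 | P0:I, P1:I, P2:I, P3:M(68) | bus: BusRdX,Flush
[13] P3: store L2 := 31 | P0:I, P1:I, P2:I, P3:M(31) | bus: none
[14] P0: load  L2 | P0:S(31), P1:I, P2:I, P3:O(31) | bus: BusRd
[15] P0: load  L0 | P0:S(26), P1:S(26), P2:I, P3:O(26) | bus: BusRd
[16] P1: load  L0 | P0:S(26), P1:S(26), P2:I, P3:O(26) | bus: none
[17] P3: load  L2 | P0:S(31), P1:I, P2:I, P3:O(31) | bus: none
[18] P3: load  L2 | P0:S(31), P1:I, P2:I, P3:O(31) | bus: none
[19] P3: store L2 := 1 | P0:I, P1:I, P2:I, P3:M(1) | bus: BusUpgr
[20] P3: store L1 := 6 | P0:I, P1:I, P2:I, P3:M(6) | bus: none
[21] P0: load  L2 | P0:S(1), P1:I, P2:I, P3:O(1) | bus: BusRd
[22] P1: store L0 := 36 | P0:I, P1:M(36), P2:I, P3:I | bus: BusUpgr,Flush
[23] P3: store L2 := 32 | P0:I, P1:I, P2:I, P3:M(32) | bus: BusUpgr
[24] P3: load  L2 | P0:I, P1:I, P2:I, P3:M(32) | bus: none
[25] P0: store L2 := 51 | P0:M(51), P1:I, P2:I, P3:I | bus: BusRdX,Flush
[26] P0: load  L0 | P0:S(36), P1:O(36), P2:I, P3:I | bus: BusRd
[27] P0: store L1 := 70 | P0:M(70), P1:I, P2:I, P3:I | bus: BusRdX,Flush
[28] P1: load  L0 | P0:S(36), P1:O(36), P2:I, P3:I | bus: none
[29] P3: store L2 := 41 | P0:I, P1:I, P2:I, P3:M(41) | bus: BusRdX,Flush
[30] P1: store L2 := 9 | P0:I, P1:M(9), P2:I, P3:I | bus: BusRdX,Flush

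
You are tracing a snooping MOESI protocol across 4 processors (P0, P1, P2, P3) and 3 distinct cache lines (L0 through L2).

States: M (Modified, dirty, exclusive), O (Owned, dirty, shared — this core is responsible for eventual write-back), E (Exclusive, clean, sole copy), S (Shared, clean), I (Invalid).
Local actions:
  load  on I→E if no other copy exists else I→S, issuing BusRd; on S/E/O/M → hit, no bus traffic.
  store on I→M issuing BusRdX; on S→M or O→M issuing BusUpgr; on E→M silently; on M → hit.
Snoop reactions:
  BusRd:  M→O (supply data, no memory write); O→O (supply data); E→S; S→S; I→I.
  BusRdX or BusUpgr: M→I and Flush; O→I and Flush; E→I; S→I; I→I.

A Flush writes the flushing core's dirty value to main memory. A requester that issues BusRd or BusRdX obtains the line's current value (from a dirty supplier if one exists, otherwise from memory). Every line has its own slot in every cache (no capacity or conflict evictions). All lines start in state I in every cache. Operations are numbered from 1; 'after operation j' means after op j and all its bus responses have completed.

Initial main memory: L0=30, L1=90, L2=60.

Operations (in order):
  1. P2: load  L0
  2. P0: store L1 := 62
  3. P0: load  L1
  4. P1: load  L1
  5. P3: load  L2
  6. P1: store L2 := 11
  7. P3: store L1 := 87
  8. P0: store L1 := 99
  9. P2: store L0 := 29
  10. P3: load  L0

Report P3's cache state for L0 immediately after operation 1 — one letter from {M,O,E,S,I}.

  op1 P2: load  L0 → I/I/E/I on L0; bus BusRd; mem=30
  op2 P0: store L1 := 62 → M/I/I/I on L1; bus BusRdX; mem=90
  op3 P0: load  L1 → M/I/I/I on L1; bus (none); mem=90
  op4 P1: load  L1 → O/S/I/I on L1; bus BusRd; mem=90
  op5 P3: load  L2 → I/I/I/E on L2; bus BusRd; mem=60
  op6 P1: store L2 := 11 → I/M/I/I on L2; bus BusRdX; mem=60
  op7 P3: store L1 := 87 → I/I/I/M on L1; bus BusRdX Flush; mem=62
  op8 P0: store L1 := 99 → M/I/I/I on L1; bus BusRdX Flush; mem=87
  op9 P2: store L0 := 29 → I/I/M/I on L0; bus (none); mem=30
  op10 P3: load  L0 → I/I/O/S on L0; bus BusRd; mem=30

state = I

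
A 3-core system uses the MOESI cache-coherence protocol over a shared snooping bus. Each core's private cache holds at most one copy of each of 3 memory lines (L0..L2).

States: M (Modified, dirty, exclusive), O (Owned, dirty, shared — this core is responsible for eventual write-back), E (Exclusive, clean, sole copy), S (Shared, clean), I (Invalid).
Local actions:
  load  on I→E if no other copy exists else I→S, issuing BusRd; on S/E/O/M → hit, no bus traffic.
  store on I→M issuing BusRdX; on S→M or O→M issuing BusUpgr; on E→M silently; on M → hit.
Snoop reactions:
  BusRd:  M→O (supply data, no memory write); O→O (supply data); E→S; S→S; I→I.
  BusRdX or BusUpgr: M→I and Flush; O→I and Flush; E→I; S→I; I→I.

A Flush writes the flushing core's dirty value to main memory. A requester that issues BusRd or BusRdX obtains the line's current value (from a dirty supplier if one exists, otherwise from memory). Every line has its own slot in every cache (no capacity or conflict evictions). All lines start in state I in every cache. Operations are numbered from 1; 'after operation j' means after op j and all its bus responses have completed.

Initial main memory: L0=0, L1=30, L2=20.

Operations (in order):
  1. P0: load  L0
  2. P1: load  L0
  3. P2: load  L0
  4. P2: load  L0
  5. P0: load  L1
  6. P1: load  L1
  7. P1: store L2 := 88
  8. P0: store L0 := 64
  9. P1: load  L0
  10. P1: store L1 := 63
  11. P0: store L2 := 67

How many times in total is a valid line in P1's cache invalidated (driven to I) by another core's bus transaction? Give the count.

invalidations = 2

  op1 P0: load  L0 → E/I/I on L0; bus BusRd; mem=0
  op2 P1: load  L0 → S/S/I on L0; bus BusRd; mem=0
  op3 P2: load  L0 → S/S/S on L0; bus BusRd; mem=0
  op4 P2: load  L0 → S/S/S on L0; bus (none); mem=0
  op5 P0: load  L1 → E/I/I on L1; bus BusRd; mem=30
  op6 P1: load  L1 → S/S/I on L1; bus BusRd; mem=30
  op7 P1: store L2 := 88 → I/M/I on L2; bus BusRdX; mem=20
  op8 P0: store L0 := 64 → M/I/I on L0; bus BusUpgr; mem=0
  op9 P1: load  L0 → O/S/I on L0; bus BusRd; mem=0
  op10 P1: store L1 := 63 → I/M/I on L1; bus BusUpgr; mem=30
  op11 P0: store L2 := 67 → M/I/I on L2; bus BusRdX Flush; mem=88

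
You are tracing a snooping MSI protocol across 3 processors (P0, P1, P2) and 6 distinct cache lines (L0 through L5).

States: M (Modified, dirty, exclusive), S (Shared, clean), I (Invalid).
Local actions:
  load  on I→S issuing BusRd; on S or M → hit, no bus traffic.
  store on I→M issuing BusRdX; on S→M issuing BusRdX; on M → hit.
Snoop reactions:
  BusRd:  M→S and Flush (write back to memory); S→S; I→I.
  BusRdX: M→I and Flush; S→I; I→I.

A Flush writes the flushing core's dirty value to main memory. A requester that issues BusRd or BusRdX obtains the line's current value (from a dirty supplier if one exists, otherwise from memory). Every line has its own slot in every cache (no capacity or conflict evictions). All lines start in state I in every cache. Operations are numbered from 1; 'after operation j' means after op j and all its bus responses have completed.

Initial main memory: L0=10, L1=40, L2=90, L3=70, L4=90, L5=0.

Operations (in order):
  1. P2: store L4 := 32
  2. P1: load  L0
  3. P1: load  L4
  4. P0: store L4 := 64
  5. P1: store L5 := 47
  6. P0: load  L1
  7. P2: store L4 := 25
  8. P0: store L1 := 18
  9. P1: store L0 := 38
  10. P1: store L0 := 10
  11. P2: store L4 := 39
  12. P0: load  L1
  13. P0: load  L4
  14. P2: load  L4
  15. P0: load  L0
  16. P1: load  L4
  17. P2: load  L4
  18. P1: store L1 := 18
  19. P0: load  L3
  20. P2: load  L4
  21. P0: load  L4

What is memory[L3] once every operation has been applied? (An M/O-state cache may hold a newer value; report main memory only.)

memory[L3] = 70

  op1 P2: store L4 := 32 → I/I/M on L4; bus BusRdX; mem=90
  op2 P1: load  L0 → I/S/I on L0; bus BusRd; mem=10
  op3 P1: load  L4 → I/S/S on L4; bus BusRd Flush; mem=32
  op4 P0: store L4 := 64 → M/I/I on L4; bus BusRdX; mem=32
  op5 P1: store L5 := 47 → I/M/I on L5; bus BusRdX; mem=0
  op6 P0: load  L1 → S/I/I on L1; bus BusRd; mem=40
  op7 P2: store L4 := 25 → I/I/M on L4; bus BusRdX Flush; mem=64
  op8 P0: store L1 := 18 → M/I/I on L1; bus BusRdX; mem=40
  op9 P1: store L0 := 38 → I/M/I on L0; bus BusRdX; mem=10
  op10 P1: store L0 := 10 → I/M/I on L0; bus (none); mem=10
  op11 P2: store L4 := 39 → I/I/M on L4; bus (none); mem=64
  op12 P0: load  L1 → M/I/I on L1; bus (none); mem=40
  op13 P0: load  L4 → S/I/S on L4; bus BusRd Flush; mem=39
  op14 P2: load  L4 → S/I/S on L4; bus (none); mem=39
  op15 P0: load  L0 → S/S/I on L0; bus BusRd Flush; mem=10
  op16 P1: load  L4 → S/S/S on L4; bus BusRd; mem=39
  op17 P2: load  L4 → S/S/S on L4; bus (none); mem=39
  op18 P1: store L1 := 18 → I/M/I on L1; bus BusRdX Flush; mem=18
  op19 P0: load  L3 → S/I/I on L3; bus BusRd; mem=70
  op20 P2: load  L4 → S/S/S on L4; bus (none); mem=39
  op21 P0: load  L4 → S/S/S on L4; bus (none); mem=39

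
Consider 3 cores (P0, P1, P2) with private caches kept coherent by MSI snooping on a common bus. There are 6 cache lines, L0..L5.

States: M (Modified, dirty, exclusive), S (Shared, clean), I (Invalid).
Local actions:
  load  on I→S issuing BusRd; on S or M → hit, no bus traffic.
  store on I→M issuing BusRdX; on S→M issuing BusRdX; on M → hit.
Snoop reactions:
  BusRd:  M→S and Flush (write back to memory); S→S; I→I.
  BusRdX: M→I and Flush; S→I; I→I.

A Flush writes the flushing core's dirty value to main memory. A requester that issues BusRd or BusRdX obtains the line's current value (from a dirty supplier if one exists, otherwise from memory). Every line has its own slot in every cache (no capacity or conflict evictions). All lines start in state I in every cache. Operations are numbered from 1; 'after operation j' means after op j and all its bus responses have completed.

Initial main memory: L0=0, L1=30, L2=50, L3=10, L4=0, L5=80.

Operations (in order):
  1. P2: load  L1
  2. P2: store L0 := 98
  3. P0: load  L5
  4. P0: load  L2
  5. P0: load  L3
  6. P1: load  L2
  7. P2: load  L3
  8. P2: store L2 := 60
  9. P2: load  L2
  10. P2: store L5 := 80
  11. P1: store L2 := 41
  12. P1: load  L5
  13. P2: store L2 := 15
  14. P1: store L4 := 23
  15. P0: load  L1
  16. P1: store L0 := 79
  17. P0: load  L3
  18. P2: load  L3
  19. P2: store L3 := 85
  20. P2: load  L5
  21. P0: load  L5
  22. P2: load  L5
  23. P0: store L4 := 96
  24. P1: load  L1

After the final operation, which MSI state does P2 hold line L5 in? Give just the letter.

state = S

step 1: P2: load  L1  ⟶  IIS  (L1)  txn=BusRd  M[L1]=30
step 2: P2: store L0 := 98  ⟶  IIM  (L0)  txn=BusRdX  M[L0]=0
step 3: P0: load  L5  ⟶  SII  (L5)  txn=BusRd  M[L5]=80
step 4: P0: load  L2  ⟶  SII  (L2)  txn=BusRd  M[L2]=50
step 5: P0: load  L3  ⟶  SII  (L3)  txn=BusRd  M[L3]=10
step 6: P1: load  L2  ⟶  SSI  (L2)  txn=BusRd  M[L2]=50
step 7: P2: load  L3  ⟶  SIS  (L3)  txn=BusRd  M[L3]=10
step 8: P2: store L2 := 60  ⟶  IIM  (L2)  txn=BusRdX  M[L2]=50
step 9: P2: load  L2  ⟶  IIM  (L2)  txn=∅  M[L2]=50
step 10: P2: store L5 := 80  ⟶  IIM  (L5)  txn=BusRdX  M[L5]=80
step 11: P1: store L2 := 41  ⟶  IMI  (L2)  txn=BusRdX+Flush  M[L2]=60
step 12: P1: load  L5  ⟶  ISS  (L5)  txn=BusRd+Flush  M[L5]=80
step 13: P2: store L2 := 15  ⟶  IIM  (L2)  txn=BusRdX+Flush  M[L2]=41
step 14: P1: store L4 := 23  ⟶  IMI  (L4)  txn=BusRdX  M[L4]=0
step 15: P0: load  L1  ⟶  SIS  (L1)  txn=BusRd  M[L1]=30
step 16: P1: store L0 := 79  ⟶  IMI  (L0)  txn=BusRdX+Flush  M[L0]=98
step 17: P0: load  L3  ⟶  SIS  (L3)  txn=∅  M[L3]=10
step 18: P2: load  L3  ⟶  SIS  (L3)  txn=∅  M[L3]=10
step 19: P2: store L3 := 85  ⟶  IIM  (L3)  txn=BusRdX  M[L3]=10
step 20: P2: load  L5  ⟶  ISS  (L5)  txn=∅  M[L5]=80
step 21: P0: load  L5  ⟶  SSS  (L5)  txn=BusRd  M[L5]=80
step 22: P2: load  L5  ⟶  SSS  (L5)  txn=∅  M[L5]=80
step 23: P0: store L4 := 96  ⟶  MII  (L4)  txn=BusRdX+Flush  M[L4]=23
step 24: P1: load  L1  ⟶  SSS  (L1)  txn=BusRd  M[L1]=30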